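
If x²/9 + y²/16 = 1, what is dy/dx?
Apply d/dx to both sides, remembering that y depends on x. Each occurrence of y therefore brings in a y' = dy/dx via the chain rule.

With F(x, y) equal to the left-hand side minus the right, differentiate F term by term:
  d/dx[x^2/9] = 2x/9
  d/dx[y^2/16] = y·y'/8
  d/dx[-1] = 0
Adding these up, d/dx[F] = 0 becomes
  (2x/9) + (y/8)·y' = 0,
so isolating y',
  dy/dx = -(2x/9)/(y/8) = -16x/(9y)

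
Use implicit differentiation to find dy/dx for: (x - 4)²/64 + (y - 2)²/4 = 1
Apply d/dx to both sides, remembering that y depends on x. Each occurrence of y therefore brings in a y' = dy/dx via the chain rule.

With F(x, y) equal to the left-hand side minus the right, differentiate F term by term:
  d/dx[(x - 4)^2/64] = x/32 - 1/8
  d/dx[(y - 2)^2/4] = y'(y - 2)/2
  d/dx[-1] = 0
Adding these up, d/dx[F] = 0 becomes
  (x/32 - 1/8) + (y/2 - 1)·y' = 0,
so isolating y',
  dy/dx = -(x/32 - 1/8)/(y/2 - 1)
        = -((x - 4)/32)/((y - 2)/2) = (4 - x)/(16(y - 2))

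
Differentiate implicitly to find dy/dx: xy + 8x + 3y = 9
Differentiate both sides with respect to x, treating y as y(x). By the chain rule, any term containing y contributes a factor of y' = dy/dx when we differentiate it.

Move every term to one side and write the relation as F(x, y) = 0. Term by term,
  d/dx[xy] = x·y' + y
  d/dx[8x] = 8
  d/dx[3y] = 3·y'
  d/dx[-9] = 0

The pieces without y' make up ∂F/∂x and the coefficient of y' is ∂F/∂y:
  ∂F/∂x = y + 8,
  ∂F/∂y = x + 3.

Since d/dx[F] = ∂F/∂x + (∂F/∂y)·y' = 0, solve for y':
  (∂F/∂y)·y' = -∂F/∂x
  dy/dx = -(∂F/∂x)/(∂F/∂y) = -(y + 8)/(x + 3) = (-y - 8)/(x + 3)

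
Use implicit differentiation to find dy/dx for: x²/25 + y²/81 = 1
Apply d/dx to both sides, remembering that y depends on x. Each occurrence of y therefore brings in a y' = dy/dx via the chain rule.

With F(x, y) equal to the left-hand side minus the right, differentiate F term by term:
  d/dx[x^2/25] = 2x/25
  d/dx[y^2/81] = 2y·y'/81
  d/dx[-1] = 0
Adding these up, d/dx[F] = 0 becomes
  (2x/25) + (2y/81)·y' = 0,
so isolating y',
  dy/dx = -(2x/25)/(2y/81) = -81x/(25y)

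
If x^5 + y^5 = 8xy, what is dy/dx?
Differentiate the relation implicitly: treat y = y(x) and apply the chain rule, so every y-derivative picks up a y' = dy/dx factor.

With everything moved to the left-hand side, differentiate term by term:
  d/dx[x^5] = 5x^4
  d/dx[-8xy] = -8x·y' - 8y
  d/dx[y^5] = 5y^4·y'

Separating the contributions that come from x directly and those that come through y:
  without y':      5x^4 - 8y
  multiplying y':  -8x + 5y^4

so (5x^4 - 8y) + (-8x + 5y^4)·y' = 0, and therefore
  dy/dx = -(5x^4 - 8y)/(-8x + 5y^4) = (5x^4 - 8y)/(8x - 5y^4)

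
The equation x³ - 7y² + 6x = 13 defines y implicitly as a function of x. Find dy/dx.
Apply d/dx to both sides, remembering that y depends on x. Each occurrence of y therefore brings in a y' = dy/dx via the chain rule.

With F(x, y) equal to the left-hand side minus the right, differentiate F term by term:
  d/dx[x^3] = 3x^2
  d/dx[6x] = 6
  d/dx[-7y^2] = -14y·y'
  d/dx[-13] = 0
Adding these up, d/dx[F] = 0 becomes
  (3x^2 + 6) + (-14y)·y' = 0,
so isolating y',
  dy/dx = -(3x^2 + 6)/(-14y) = 3(x^2 + 2)/(14y)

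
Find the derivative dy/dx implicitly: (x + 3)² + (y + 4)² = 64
Differentiate both sides with respect to x, treating y as y(x). By the chain rule, any term containing y contributes a factor of y' = dy/dx when we differentiate it.

Move every term to one side and write the relation as F(x, y) = 0. Term by term,
  d/dx[(x + 3)^2] = 2x + 6
  d/dx[(y + 4)^2] = 2·y'(y + 4)
  d/dx[-64] = 0

The pieces without y' make up ∂F/∂x and the coefficient of y' is ∂F/∂y:
  ∂F/∂x = 2x + 6,
  ∂F/∂y = 2y + 8.

Since d/dx[F] = ∂F/∂x + (∂F/∂y)·y' = 0, solve for y':
  (∂F/∂y)·y' = -∂F/∂x
  dy/dx = -(∂F/∂x)/(∂F/∂y) = -(2x + 6)/(2y + 8) = (-x - 3)/(y + 4)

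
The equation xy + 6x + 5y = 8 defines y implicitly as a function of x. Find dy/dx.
Take d/dx of both sides. Since y is implicitly a function of x, the chain rule attaches a y' = dy/dx factor whenever we differentiate through y.

Set F(x, y) = (left side) − (right side), so the curve is F = 0. Differentiating each term of F:
  d/dx[xy] = x·y' + y
  d/dx[6x] = 6
  d/dx[5y] = 5·y'
  d/dx[-8] = 0

Collecting, the y'-free part is the partial derivative in x and the y' coefficient is the partial derivative in y:
  ∂F/∂x = y + 6
  ∂F/∂y = x + 5

so d/dx[F(x, y(x))] = ∂F/∂x + (∂F/∂y)·y' = 0. Rearranging,
  dy/dx = -(∂F/∂x)/(∂F/∂y) = -(y + 6)/(x + 5) = (-y - 6)/(x + 5)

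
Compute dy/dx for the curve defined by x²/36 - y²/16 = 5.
Apply d/dx to both sides, remembering that y depends on x. Each occurrence of y therefore brings in a y' = dy/dx via the chain rule.

With F(x, y) equal to the left-hand side minus the right, differentiate F term by term:
  d/dx[x^2/36] = x/18
  d/dx[-y^2/16] = -y·y'/8
  d/dx[-5] = 0
Adding these up, d/dx[F] = 0 becomes
  (x/18) + (-y/8)·y' = 0,
so isolating y',
  dy/dx = -(x/18)/(-y/8) = 4x/(9y)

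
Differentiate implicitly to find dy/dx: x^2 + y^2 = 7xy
Differentiate both sides with respect to x, treating y as y(x). By the chain rule, any term containing y contributes a factor of y' = dy/dx when we differentiate it.

Move every term to one side and write the relation as F(x, y) = 0. Term by term,
  d/dx[x^2] = 2x
  d/dx[-7xy] = -7x·y' - 7y
  d/dx[y^2] = 2y·y'

The pieces without y' make up ∂F/∂x and the coefficient of y' is ∂F/∂y:
  ∂F/∂x = 2x - 7y,
  ∂F/∂y = -7x + 2y.

Since d/dx[F] = ∂F/∂x + (∂F/∂y)·y' = 0, solve for y':
  (∂F/∂y)·y' = -∂F/∂x
  dy/dx = -(∂F/∂x)/(∂F/∂y) = -(2x - 7y)/(-7x + 2y) = (2x - 7y)/(7x - 2y)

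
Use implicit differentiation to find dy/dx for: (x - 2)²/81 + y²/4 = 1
Differentiate the relation implicitly: treat y = y(x) and apply the chain rule, so every y-derivative picks up a y' = dy/dx factor.

With everything moved to the left-hand side, differentiate term by term:
  d/dx[y^2/4] = y·y'/2
  d/dx[(x - 2)^2/81] = 2x/81 - 4/81
  d/dx[-1] = 0

Separating the contributions that come from x directly and those that come through y:
  without y':      2x/81 - 4/81
  multiplying y':  y/2

so (2x/81 - 4/81) + (y/2)·y' = 0, and therefore
  dy/dx = -(2x/81 - 4/81)/(y/2)
        = -(2(x - 2)/81)/(y/2) = 4(2 - x)/(81y)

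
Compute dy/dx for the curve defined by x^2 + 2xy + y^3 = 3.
Differentiate both sides with respect to x, treating y as y(x). By the chain rule, any term containing y contributes a factor of y' = dy/dx when we differentiate it.

Move every term to one side and write the relation as F(x, y) = 0. Term by term,
  d/dx[x^2] = 2x
  d/dx[2xy] = 2x·y' + 2y
  d/dx[y^3] = 3y^2·y'
  d/dx[-3] = 0

The pieces without y' make up ∂F/∂x and the coefficient of y' is ∂F/∂y:
  ∂F/∂x = 2x + 2y,
  ∂F/∂y = 2x + 3y^2.

Since d/dx[F] = ∂F/∂x + (∂F/∂y)·y' = 0, solve for y':
  (∂F/∂y)·y' = -∂F/∂x
  dy/dx = -(∂F/∂x)/(∂F/∂y) = -(2x + 2y)/(2x + 3y^2) = 2(-x - y)/(2x + 3y^2)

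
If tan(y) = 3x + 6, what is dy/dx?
Take d/dx of both sides. Since y is implicitly a function of x, the chain rule attaches a y' = dy/dx factor whenever we differentiate through y.

Set F(x, y) = (left side) − (right side), so the curve is F = 0. Differentiating each term of F:
  d/dx[-3x] = -3
  d/dx[tan(y)] = y'(tan(y)^2 + 1)
  d/dx[-6] = 0

Collecting, the y'-free part is the partial derivative in x and the y' coefficient is the partial derivative in y:
  ∂F/∂x = -3
  ∂F/∂y = tan(y)^2 + 1

so d/dx[F(x, y(x))] = ∂F/∂x + (∂F/∂y)·y' = 0. Rearranging,
  dy/dx = -(∂F/∂x)/(∂F/∂y) = -(-3)/(tan(y)^2 + 1) = 3cos(y)^2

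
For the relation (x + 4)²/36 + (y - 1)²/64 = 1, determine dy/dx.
Differentiate both sides with respect to x, treating y as y(x). By the chain rule, any term containing y contributes a factor of y' = dy/dx when we differentiate it.

Move every term to one side and write the relation as F(x, y) = 0. Term by term,
  d/dx[(x + 4)^2/36] = x/18 + 2/9
  d/dx[(y - 1)^2/64] = y'(y - 1)/32
  d/dx[-1] = 0

The pieces without y' make up ∂F/∂x and the coefficient of y' is ∂F/∂y:
  ∂F/∂x = x/18 + 2/9,
  ∂F/∂y = y/32 - 1/32.

Since d/dx[F] = ∂F/∂x + (∂F/∂y)·y' = 0, solve for y':
  (∂F/∂y)·y' = -∂F/∂x
  dy/dx = -(∂F/∂x)/(∂F/∂y) = -(x/18 + 2/9)/(y/32 - 1/32)
        = -((x + 4)/18)/((y - 1)/32) = 16(-x - 4)/(9(y - 1))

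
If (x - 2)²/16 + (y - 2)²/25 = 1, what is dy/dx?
Take d/dx of both sides. Since y is implicitly a function of x, the chain rule attaches a y' = dy/dx factor whenever we differentiate through y.

Set F(x, y) = (left side) − (right side), so the curve is F = 0. Differentiating each term of F:
  d/dx[(x - 2)^2/16] = x/8 - 1/4
  d/dx[(y - 2)^2/25] = 2·y'(y - 2)/25
  d/dx[-1] = 0

Collecting, the y'-free part is the partial derivative in x and the y' coefficient is the partial derivative in y:
  ∂F/∂x = x/8 - 1/4
  ∂F/∂y = 2y/25 - 4/25

so d/dx[F(x, y(x))] = ∂F/∂x + (∂F/∂y)·y' = 0. Rearranging,
  dy/dx = -(∂F/∂x)/(∂F/∂y) = -(x/8 - 1/4)/(2y/25 - 4/25)
        = -((x - 2)/8)/(2(y - 2)/25) = 25(2 - x)/(16(y - 2))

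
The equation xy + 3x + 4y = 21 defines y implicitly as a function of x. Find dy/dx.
Apply d/dx to both sides, remembering that y depends on x. Each occurrence of y therefore brings in a y' = dy/dx via the chain rule.

With F(x, y) equal to the left-hand side minus the right, differentiate F term by term:
  d/dx[xy] = x·y' + y
  d/dx[3x] = 3
  d/dx[4y] = 4·y'
  d/dx[-21] = 0
Adding these up, d/dx[F] = 0 becomes
  (y + 3) + (x + 4)·y' = 0,
so isolating y',
  dy/dx = -(y + 3)/(x + 4) = (-y - 3)/(x + 4)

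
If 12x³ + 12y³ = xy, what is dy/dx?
Apply d/dx to both sides, remembering that y depends on x. Each occurrence of y therefore brings in a y' = dy/dx via the chain rule.

With F(x, y) equal to the left-hand side minus the right, differentiate F term by term:
  d/dx[12x^3] = 36x^2
  d/dx[-xy] = -x·y' - y
  d/dx[12y^3] = 36y^2·y'
Adding these up, d/dx[F] = 0 becomes
  (36x^2 - y) + (-x + 36y^2)·y' = 0,
so isolating y',
  dy/dx = -(36x^2 - y)/(-x + 36y^2) = (36x^2 - y)/(x - 36y^2)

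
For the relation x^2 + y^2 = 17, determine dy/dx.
Differentiate both sides with respect to x, treating y as y(x). By the chain rule, any term containing y contributes a factor of y' = dy/dx when we differentiate it.

Move every term to one side and write the relation as F(x, y) = 0. Term by term,
  d/dx[x^2] = 2x
  d/dx[y^2] = 2y·y'
  d/dx[-17] = 0

The pieces without y' make up ∂F/∂x and the coefficient of y' is ∂F/∂y:
  ∂F/∂x = 2x,
  ∂F/∂y = 2y.

Since d/dx[F] = ∂F/∂x + (∂F/∂y)·y' = 0, solve for y':
  (∂F/∂y)·y' = -∂F/∂x
  dy/dx = -(∂F/∂x)/(∂F/∂y) = -(2x)/(2y) = -x/y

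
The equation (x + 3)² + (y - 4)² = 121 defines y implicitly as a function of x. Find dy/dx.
Differentiate the relation implicitly: treat y = y(x) and apply the chain rule, so every y-derivative picks up a y' = dy/dx factor.

With everything moved to the left-hand side, differentiate term by term:
  d/dx[(x + 3)^2] = 2x + 6
  d/dx[(y - 4)^2] = 2·y'(y - 4)
  d/dx[-121] = 0

Separating the contributions that come from x directly and those that come through y:
  without y':      2x + 6
  multiplying y':  2y - 8

so (2x + 6) + (2y - 8)·y' = 0, and therefore
  dy/dx = -(2x + 6)/(2y - 8) = (-x - 3)/(y - 4)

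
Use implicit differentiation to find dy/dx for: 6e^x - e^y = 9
Differentiate both sides with respect to x, treating y as y(x). By the chain rule, any term containing y contributes a factor of y' = dy/dx when we differentiate it.

Move every term to one side and write the relation as F(x, y) = 0. Term by term,
  d/dx[6e^(x)] = 6e^(x)
  d/dx[-e^(y)] = -y'·e^(y)
  d/dx[-9] = 0

The pieces without y' make up ∂F/∂x and the coefficient of y' is ∂F/∂y:
  ∂F/∂x = 6e^(x),
  ∂F/∂y = -e^(y).

Since d/dx[F] = ∂F/∂x + (∂F/∂y)·y' = 0, solve for y':
  (∂F/∂y)·y' = -∂F/∂x
  dy/dx = -(∂F/∂x)/(∂F/∂y) = -(6e^(x))/(-e^(y)) = 6e^(x - y)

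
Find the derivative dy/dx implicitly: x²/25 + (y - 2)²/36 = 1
Apply d/dx to both sides, remembering that y depends on x. Each occurrence of y therefore brings in a y' = dy/dx via the chain rule.

With F(x, y) equal to the left-hand side minus the right, differentiate F term by term:
  d/dx[x^2/25] = 2x/25
  d/dx[(y - 2)^2/36] = y'(y - 2)/18
  d/dx[-1] = 0
Adding these up, d/dx[F] = 0 becomes
  (2x/25) + (y/18 - 1/9)·y' = 0,
so isolating y',
  dy/dx = -(2x/25)/(y/18 - 1/9)
        = -(2x/25)/((y - 2)/18) = -36x/(25y - 50)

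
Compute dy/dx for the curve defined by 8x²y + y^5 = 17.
Differentiate the relation implicitly: treat y = y(x) and apply the chain rule, so every y-derivative picks up a y' = dy/dx factor.

With everything moved to the left-hand side, differentiate term by term:
  d/dx[8x^2y] = 8x^2·y' + 16xy
  d/dx[y^5] = 5y^4·y'
  d/dx[-17] = 0

Separating the contributions that come from x directly and those that come through y:
  without y':      16xy
  multiplying y':  8x^2 + 5y^4

so (16xy) + (8x^2 + 5y^4)·y' = 0, and therefore
  dy/dx = -(16xy)/(8x^2 + 5y^4) = -16xy/(8x^2 + 5y^4)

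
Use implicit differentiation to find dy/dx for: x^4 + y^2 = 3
Differentiate the relation implicitly: treat y = y(x) and apply the chain rule, so every y-derivative picks up a y' = dy/dx factor.

With everything moved to the left-hand side, differentiate term by term:
  d/dx[x^4] = 4x^3
  d/dx[y^2] = 2y·y'
  d/dx[-3] = 0

Separating the contributions that come from x directly and those that come through y:
  without y':      4x^3
  multiplying y':  2y

so (4x^3) + (2y)·y' = 0, and therefore
  dy/dx = -(4x^3)/(2y) = -2x^3/y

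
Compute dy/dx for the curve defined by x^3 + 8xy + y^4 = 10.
Differentiate both sides with respect to x, treating y as y(x). By the chain rule, any term containing y contributes a factor of y' = dy/dx when we differentiate it.

Move every term to one side and write the relation as F(x, y) = 0. Term by term,
  d/dx[x^3] = 3x^2
  d/dx[8xy] = 8x·y' + 8y
  d/dx[y^4] = 4y^3·y'
  d/dx[-10] = 0

The pieces without y' make up ∂F/∂x and the coefficient of y' is ∂F/∂y:
  ∂F/∂x = 3x^2 + 8y,
  ∂F/∂y = 8x + 4y^3.

Since d/dx[F] = ∂F/∂x + (∂F/∂y)·y' = 0, solve for y':
  (∂F/∂y)·y' = -∂F/∂x
  dy/dx = -(∂F/∂x)/(∂F/∂y) = -(3x^2 + 8y)/(8x + 4y^3) = (-3x^2 - 8y)/(4(2x + y^3))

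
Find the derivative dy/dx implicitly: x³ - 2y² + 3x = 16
Differentiate both sides with respect to x, treating y as y(x). By the chain rule, any term containing y contributes a factor of y' = dy/dx when we differentiate it.

Move every term to one side and write the relation as F(x, y) = 0. Term by term,
  d/dx[x^3] = 3x^2
  d/dx[3x] = 3
  d/dx[-2y^2] = -4y·y'
  d/dx[-16] = 0

The pieces without y' make up ∂F/∂x and the coefficient of y' is ∂F/∂y:
  ∂F/∂x = 3x^2 + 3,
  ∂F/∂y = -4y.

Since d/dx[F] = ∂F/∂x + (∂F/∂y)·y' = 0, solve for y':
  (∂F/∂y)·y' = -∂F/∂x
  dy/dx = -(∂F/∂x)/(∂F/∂y) = -(3x^2 + 3)/(-4y) = 3(x^2 + 1)/(4y)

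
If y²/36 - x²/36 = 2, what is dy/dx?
Differentiate both sides with respect to x, treating y as y(x). By the chain rule, any term containing y contributes a factor of y' = dy/dx when we differentiate it.

Move every term to one side and write the relation as F(x, y) = 0. Term by term,
  d/dx[-x^2/36] = -x/18
  d/dx[y^2/36] = y·y'/18
  d/dx[-2] = 0

The pieces without y' make up ∂F/∂x and the coefficient of y' is ∂F/∂y:
  ∂F/∂x = -x/18,
  ∂F/∂y = y/18.

Since d/dx[F] = ∂F/∂x + (∂F/∂y)·y' = 0, solve for y':
  (∂F/∂y)·y' = -∂F/∂x
  dy/dx = -(∂F/∂x)/(∂F/∂y) = -(-x/18)/(y/18) = x/y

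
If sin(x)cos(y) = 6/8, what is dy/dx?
Take d/dx of both sides. Since y is implicitly a function of x, the chain rule attaches a y' = dy/dx factor whenever we differentiate through y.

Set F(x, y) = (left side) − (right side), so the curve is F = 0. Differentiating each term of F:
  d/dx[sin(x)·cos(y)] = -y'·sin(x)·sin(y) + cos(x)·cos(y)
  d/dx[-3/4] = 0

Collecting, the y'-free part is the partial derivative in x and the y' coefficient is the partial derivative in y:
  ∂F/∂x = cos(x)·cos(y)
  ∂F/∂y = -sin(x)·sin(y)

so d/dx[F(x, y(x))] = ∂F/∂x + (∂F/∂y)·y' = 0. Rearranging,
  dy/dx = -(∂F/∂x)/(∂F/∂y) = -(cos(x)·cos(y))/(-sin(x)·sin(y)) = 1/(tan(x)·tan(y))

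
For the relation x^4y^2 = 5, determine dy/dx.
Apply d/dx to both sides, remembering that y depends on x. Each occurrence of y therefore brings in a y' = dy/dx via the chain rule.

With F(x, y) equal to the left-hand side minus the right, differentiate F term by term:
  d/dx[x^4y^2] = 2x^4y·y' + 4x^3y^2
  d/dx[-5] = 0
Adding these up, d/dx[F] = 0 becomes
  (4x^3y^2) + (2x^4y)·y' = 0,
so isolating y',
  dy/dx = -(4x^3y^2)/(2x^4y) = -2y/x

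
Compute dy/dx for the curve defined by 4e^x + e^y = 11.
Take d/dx of both sides. Since y is implicitly a function of x, the chain rule attaches a y' = dy/dx factor whenever we differentiate through y.

Set F(x, y) = (left side) − (right side), so the curve is F = 0. Differentiating each term of F:
  d/dx[4e^(x)] = 4e^(x)
  d/dx[e^(y)] = y'·e^(y)
  d/dx[-11] = 0

Collecting, the y'-free part is the partial derivative in x and the y' coefficient is the partial derivative in y:
  ∂F/∂x = 4e^(x)
  ∂F/∂y = e^(y)

so d/dx[F(x, y(x))] = ∂F/∂x + (∂F/∂y)·y' = 0. Rearranging,
  dy/dx = -(∂F/∂x)/(∂F/∂y) = -(4e^(x))/(e^(y)) = -4e^(x - y)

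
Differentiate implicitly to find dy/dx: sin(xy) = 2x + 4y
Take d/dx of both sides. Since y is implicitly a function of x, the chain rule attaches a y' = dy/dx factor whenever we differentiate through y.

Set F(x, y) = (left side) − (right side), so the curve is F = 0. Differentiating each term of F:
  d/dx[-2x] = -2
  d/dx[-4y] = -4·y'
  d/dx[sin(xy)] = (x·y' + y)·cos(xy)

Collecting, the y'-free part is the partial derivative in x and the y' coefficient is the partial derivative in y:
  ∂F/∂x = y·cos(xy) - 2
  ∂F/∂y = x·cos(xy) - 4

so d/dx[F(x, y(x))] = ∂F/∂x + (∂F/∂y)·y' = 0. Rearranging,
  dy/dx = -(∂F/∂x)/(∂F/∂y) = -(y·cos(xy) - 2)/(x·cos(xy) - 4) = (-y·cos(xy) + 2)/(x·cos(xy) - 4)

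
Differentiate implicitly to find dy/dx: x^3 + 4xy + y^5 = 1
Differentiate the relation implicitly: treat y = y(x) and apply the chain rule, so every y-derivative picks up a y' = dy/dx factor.

With everything moved to the left-hand side, differentiate term by term:
  d/dx[x^3] = 3x^2
  d/dx[4xy] = 4x·y' + 4y
  d/dx[y^5] = 5y^4·y'
  d/dx[-1] = 0

Separating the contributions that come from x directly and those that come through y:
  without y':      3x^2 + 4y
  multiplying y':  4x + 5y^4

so (3x^2 + 4y) + (4x + 5y^4)·y' = 0, and therefore
  dy/dx = -(3x^2 + 4y)/(4x + 5y^4) = (-3x^2 - 4y)/(4x + 5y^4)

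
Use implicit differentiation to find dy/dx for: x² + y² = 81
Differentiate the relation implicitly: treat y = y(x) and apply the chain rule, so every y-derivative picks up a y' = dy/dx factor.

With everything moved to the left-hand side, differentiate term by term:
  d/dx[x^2] = 2x
  d/dx[y^2] = 2y·y'
  d/dx[-81] = 0

Separating the contributions that come from x directly and those that come through y:
  without y':      2x
  multiplying y':  2y

so (2x) + (2y)·y' = 0, and therefore
  dy/dx = -(2x)/(2y) = -x/y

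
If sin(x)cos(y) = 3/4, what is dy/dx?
Differentiate the relation implicitly: treat y = y(x) and apply the chain rule, so every y-derivative picks up a y' = dy/dx factor.

With everything moved to the left-hand side, differentiate term by term:
  d/dx[sin(x)·cos(y)] = -y'·sin(x)·sin(y) + cos(x)·cos(y)
  d/dx[-3/4] = 0

Separating the contributions that come from x directly and those that come through y:
  without y':      cos(x)·cos(y)
  multiplying y':  -sin(x)·sin(y)

so (cos(x)·cos(y)) + (-sin(x)·sin(y))·y' = 0, and therefore
  dy/dx = -(cos(x)·cos(y))/(-sin(x)·sin(y)) = 1/(tan(x)·tan(y))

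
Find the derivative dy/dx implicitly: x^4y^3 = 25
Take d/dx of both sides. Since y is implicitly a function of x, the chain rule attaches a y' = dy/dx factor whenever we differentiate through y.

Set F(x, y) = (left side) − (right side), so the curve is F = 0. Differentiating each term of F:
  d/dx[x^4y^3] = 3x^4y^2·y' + 4x^3y^3
  d/dx[-25] = 0

Collecting, the y'-free part is the partial derivative in x and the y' coefficient is the partial derivative in y:
  ∂F/∂x = 4x^3y^3
  ∂F/∂y = 3x^4y^2

so d/dx[F(x, y(x))] = ∂F/∂x + (∂F/∂y)·y' = 0. Rearranging,
  dy/dx = -(∂F/∂x)/(∂F/∂y) = -(4x^3y^3)/(3x^4y^2) = -4y/(3x)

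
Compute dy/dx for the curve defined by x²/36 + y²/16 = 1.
Take d/dx of both sides. Since y is implicitly a function of x, the chain rule attaches a y' = dy/dx factor whenever we differentiate through y.

Set F(x, y) = (left side) − (right side), so the curve is F = 0. Differentiating each term of F:
  d/dx[x^2/36] = x/18
  d/dx[y^2/16] = y·y'/8
  d/dx[-1] = 0

Collecting, the y'-free part is the partial derivative in x and the y' coefficient is the partial derivative in y:
  ∂F/∂x = x/18
  ∂F/∂y = y/8

so d/dx[F(x, y(x))] = ∂F/∂x + (∂F/∂y)·y' = 0. Rearranging,
  dy/dx = -(∂F/∂x)/(∂F/∂y) = -(x/18)/(y/8) = -4x/(9y)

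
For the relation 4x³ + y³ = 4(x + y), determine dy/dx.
Differentiate the relation implicitly: treat y = y(x) and apply the chain rule, so every y-derivative picks up a y' = dy/dx factor.

With everything moved to the left-hand side, differentiate term by term:
  d/dx[4x^3] = 12x^2
  d/dx[-4x] = -4
  d/dx[y^3] = 3y^2·y'
  d/dx[-4y] = -4·y'

Separating the contributions that come from x directly and those that come through y:
  without y':      12x^2 - 4
  multiplying y':  3y^2 - 4

so (12x^2 - 4) + (3y^2 - 4)·y' = 0, and therefore
  dy/dx = -(12x^2 - 4)/(3y^2 - 4) = 4(1 - 3x^2)/(3y^2 - 4)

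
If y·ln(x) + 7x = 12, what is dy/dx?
Take d/dx of both sides. Since y is implicitly a function of x, the chain rule attaches a y' = dy/dx factor whenever we differentiate through y.

Set F(x, y) = (left side) − (right side), so the curve is F = 0. Differentiating each term of F:
  d/dx[7x] = 7
  d/dx[y·ln(x)] = y'·ln(x) + y/x
  d/dx[-12] = 0

Collecting, the y'-free part is the partial derivative in x and the y' coefficient is the partial derivative in y:
  ∂F/∂x = 7 + y/x
  ∂F/∂y = ln(x)

so d/dx[F(x, y(x))] = ∂F/∂x + (∂F/∂y)·y' = 0. Rearranging,
  dy/dx = -(∂F/∂x)/(∂F/∂y) = -(7 + y/x)/(ln(x))
        = -((7x + y)/x)/(ln(x)) = (-7x - y)/(x·ln(x))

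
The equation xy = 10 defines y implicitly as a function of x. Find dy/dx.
Differentiate both sides with respect to x, treating y as y(x). By the chain rule, any term containing y contributes a factor of y' = dy/dx when we differentiate it.

Move every term to one side and write the relation as F(x, y) = 0. Term by term,
  d/dx[xy] = x·y' + y
  d/dx[-10] = 0

The pieces without y' make up ∂F/∂x and the coefficient of y' is ∂F/∂y:
  ∂F/∂x = y,
  ∂F/∂y = x.

Since d/dx[F] = ∂F/∂x + (∂F/∂y)·y' = 0, solve for y':
  (∂F/∂y)·y' = -∂F/∂x
  dy/dx = -(∂F/∂x)/(∂F/∂y) = -(y)/(x) = -y/x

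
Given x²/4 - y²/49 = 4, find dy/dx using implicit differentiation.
Take d/dx of both sides. Since y is implicitly a function of x, the chain rule attaches a y' = dy/dx factor whenever we differentiate through y.

Set F(x, y) = (left side) − (right side), so the curve is F = 0. Differentiating each term of F:
  d/dx[x^2/4] = x/2
  d/dx[-y^2/49] = -2y·y'/49
  d/dx[-4] = 0

Collecting, the y'-free part is the partial derivative in x and the y' coefficient is the partial derivative in y:
  ∂F/∂x = x/2
  ∂F/∂y = -2y/49

so d/dx[F(x, y(x))] = ∂F/∂x + (∂F/∂y)·y' = 0. Rearranging,
  dy/dx = -(∂F/∂x)/(∂F/∂y) = -(x/2)/(-2y/49) = 49x/(4y)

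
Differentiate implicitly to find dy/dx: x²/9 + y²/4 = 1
Differentiate the relation implicitly: treat y = y(x) and apply the chain rule, so every y-derivative picks up a y' = dy/dx factor.

With everything moved to the left-hand side, differentiate term by term:
  d/dx[x^2/9] = 2x/9
  d/dx[y^2/4] = y·y'/2
  d/dx[-1] = 0

Separating the contributions that come from x directly and those that come through y:
  without y':      2x/9
  multiplying y':  y/2

so (2x/9) + (y/2)·y' = 0, and therefore
  dy/dx = -(2x/9)/(y/2) = -4x/(9y)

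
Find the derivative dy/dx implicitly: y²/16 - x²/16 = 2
Apply d/dx to both sides, remembering that y depends on x. Each occurrence of y therefore brings in a y' = dy/dx via the chain rule.

With F(x, y) equal to the left-hand side minus the right, differentiate F term by term:
  d/dx[-x^2/16] = -x/8
  d/dx[y^2/16] = y·y'/8
  d/dx[-2] = 0
Adding these up, d/dx[F] = 0 becomes
  (-x/8) + (y/8)·y' = 0,
so isolating y',
  dy/dx = -(-x/8)/(y/8) = x/y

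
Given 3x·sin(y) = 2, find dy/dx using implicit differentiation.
Take d/dx of both sides. Since y is implicitly a function of x, the chain rule attaches a y' = dy/dx factor whenever we differentiate through y.

Set F(x, y) = (left side) − (right side), so the curve is F = 0. Differentiating each term of F:
  d/dx[3x·sin(y)] = 3x·y'·cos(y) + 3sin(y)
  d/dx[-2] = 0

Collecting, the y'-free part is the partial derivative in x and the y' coefficient is the partial derivative in y:
  ∂F/∂x = 3sin(y)
  ∂F/∂y = 3x·cos(y)

so d/dx[F(x, y(x))] = ∂F/∂x + (∂F/∂y)·y' = 0. Rearranging,
  dy/dx = -(∂F/∂x)/(∂F/∂y) = -(3sin(y))/(3x·cos(y)) = -tan(y)/x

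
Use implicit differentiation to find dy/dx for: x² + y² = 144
Take d/dx of both sides. Since y is implicitly a function of x, the chain rule attaches a y' = dy/dx factor whenever we differentiate through y.

Set F(x, y) = (left side) − (right side), so the curve is F = 0. Differentiating each term of F:
  d/dx[x^2] = 2x
  d/dx[y^2] = 2y·y'
  d/dx[-144] = 0

Collecting, the y'-free part is the partial derivative in x and the y' coefficient is the partial derivative in y:
  ∂F/∂x = 2x
  ∂F/∂y = 2y

so d/dx[F(x, y(x))] = ∂F/∂x + (∂F/∂y)·y' = 0. Rearranging,
  dy/dx = -(∂F/∂x)/(∂F/∂y) = -(2x)/(2y) = -x/y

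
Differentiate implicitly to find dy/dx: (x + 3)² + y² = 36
Differentiate the relation implicitly: treat y = y(x) and apply the chain rule, so every y-derivative picks up a y' = dy/dx factor.

With everything moved to the left-hand side, differentiate term by term:
  d/dx[y^2] = 2y·y'
  d/dx[(x + 3)^2] = 2x + 6
  d/dx[-36] = 0

Separating the contributions that come from x directly and those that come through y:
  without y':      2x + 6
  multiplying y':  2y

so (2x + 6) + (2y)·y' = 0, and therefore
  dy/dx = -(2x + 6)/(2y) = (-x - 3)/y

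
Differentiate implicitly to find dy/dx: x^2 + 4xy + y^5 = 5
Apply d/dx to both sides, remembering that y depends on x. Each occurrence of y therefore brings in a y' = dy/dx via the chain rule.

With F(x, y) equal to the left-hand side minus the right, differentiate F term by term:
  d/dx[x^2] = 2x
  d/dx[4xy] = 4x·y' + 4y
  d/dx[y^5] = 5y^4·y'
  d/dx[-5] = 0
Adding these up, d/dx[F] = 0 becomes
  (2x + 4y) + (4x + 5y^4)·y' = 0,
so isolating y',
  dy/dx = -(2x + 4y)/(4x + 5y^4) = 2(-x - 2y)/(4x + 5y^4)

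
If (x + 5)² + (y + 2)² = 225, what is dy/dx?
Take d/dx of both sides. Since y is implicitly a function of x, the chain rule attaches a y' = dy/dx factor whenever we differentiate through y.

Set F(x, y) = (left side) − (right side), so the curve is F = 0. Differentiating each term of F:
  d/dx[(x + 5)^2] = 2x + 10
  d/dx[(y + 2)^2] = 2·y'(y + 2)
  d/dx[-225] = 0

Collecting, the y'-free part is the partial derivative in x and the y' coefficient is the partial derivative in y:
  ∂F/∂x = 2x + 10
  ∂F/∂y = 2y + 4

so d/dx[F(x, y(x))] = ∂F/∂x + (∂F/∂y)·y' = 0. Rearranging,
  dy/dx = -(∂F/∂x)/(∂F/∂y) = -(2x + 10)/(2y + 4) = (-x - 5)/(y + 2)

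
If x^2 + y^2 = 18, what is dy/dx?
Differentiate both sides with respect to x, treating y as y(x). By the chain rule, any term containing y contributes a factor of y' = dy/dx when we differentiate it.

Move every term to one side and write the relation as F(x, y) = 0. Term by term,
  d/dx[x^2] = 2x
  d/dx[y^2] = 2y·y'
  d/dx[-18] = 0

The pieces without y' make up ∂F/∂x and the coefficient of y' is ∂F/∂y:
  ∂F/∂x = 2x,
  ∂F/∂y = 2y.

Since d/dx[F] = ∂F/∂x + (∂F/∂y)·y' = 0, solve for y':
  (∂F/∂y)·y' = -∂F/∂x
  dy/dx = -(∂F/∂x)/(∂F/∂y) = -(2x)/(2y) = -x/y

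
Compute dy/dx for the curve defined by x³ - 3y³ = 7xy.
Apply d/dx to both sides, remembering that y depends on x. Each occurrence of y therefore brings in a y' = dy/dx via the chain rule.

With F(x, y) equal to the left-hand side minus the right, differentiate F term by term:
  d/dx[x^3] = 3x^2
  d/dx[-7xy] = -7x·y' - 7y
  d/dx[-3y^3] = -9y^2·y'
Adding these up, d/dx[F] = 0 becomes
  (3x^2 - 7y) + (-7x - 9y^2)·y' = 0,
so isolating y',
  dy/dx = -(3x^2 - 7y)/(-7x - 9y^2) = (3x^2 - 7y)/(7x + 9y^2)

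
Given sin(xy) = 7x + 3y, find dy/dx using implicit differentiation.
Apply d/dx to both sides, remembering that y depends on x. Each occurrence of y therefore brings in a y' = dy/dx via the chain rule.

With F(x, y) equal to the left-hand side minus the right, differentiate F term by term:
  d/dx[-7x] = -7
  d/dx[-3y] = -3·y'
  d/dx[sin(xy)] = (x·y' + y)·cos(xy)
Adding these up, d/dx[F] = 0 becomes
  (y·cos(xy) - 7) + (x·cos(xy) - 3)·y' = 0,
so isolating y',
  dy/dx = -(y·cos(xy) - 7)/(x·cos(xy) - 3) = (-y·cos(xy) + 7)/(x·cos(xy) - 3)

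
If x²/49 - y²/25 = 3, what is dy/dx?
Differentiate the relation implicitly: treat y = y(x) and apply the chain rule, so every y-derivative picks up a y' = dy/dx factor.

With everything moved to the left-hand side, differentiate term by term:
  d/dx[x^2/49] = 2x/49
  d/dx[-y^2/25] = -2y·y'/25
  d/dx[-3] = 0

Separating the contributions that come from x directly and those that come through y:
  without y':      2x/49
  multiplying y':  -2y/25

so (2x/49) + (-2y/25)·y' = 0, and therefore
  dy/dx = -(2x/49)/(-2y/25) = 25x/(49y)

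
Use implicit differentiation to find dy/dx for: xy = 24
Take d/dx of both sides. Since y is implicitly a function of x, the chain rule attaches a y' = dy/dx factor whenever we differentiate through y.

Set F(x, y) = (left side) − (right side), so the curve is F = 0. Differentiating each term of F:
  d/dx[xy] = x·y' + y
  d/dx[-24] = 0

Collecting, the y'-free part is the partial derivative in x and the y' coefficient is the partial derivative in y:
  ∂F/∂x = y
  ∂F/∂y = x

so d/dx[F(x, y(x))] = ∂F/∂x + (∂F/∂y)·y' = 0. Rearranging,
  dy/dx = -(∂F/∂x)/(∂F/∂y) = -(y)/(x) = -y/x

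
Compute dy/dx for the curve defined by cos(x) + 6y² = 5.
Differentiate the relation implicitly: treat y = y(x) and apply the chain rule, so every y-derivative picks up a y' = dy/dx factor.

With everything moved to the left-hand side, differentiate term by term:
  d/dx[6y^2] = 12y·y'
  d/dx[cos(x)] = -sin(x)
  d/dx[-5] = 0

Separating the contributions that come from x directly and those that come through y:
  without y':      -sin(x)
  multiplying y':  12y

so (-sin(x)) + (12y)·y' = 0, and therefore
  dy/dx = -(-sin(x))/(12y) = sin(x)/(12y)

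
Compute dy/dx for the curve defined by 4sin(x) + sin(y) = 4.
Differentiate both sides with respect to x, treating y as y(x). By the chain rule, any term containing y contributes a factor of y' = dy/dx when we differentiate it.

Move every term to one side and write the relation as F(x, y) = 0. Term by term,
  d/dx[4sin(x)] = 4cos(x)
  d/dx[sin(y)] = y'·cos(y)
  d/dx[-4] = 0

The pieces without y' make up ∂F/∂x and the coefficient of y' is ∂F/∂y:
  ∂F/∂x = 4cos(x),
  ∂F/∂y = cos(y).

Since d/dx[F] = ∂F/∂x + (∂F/∂y)·y' = 0, solve for y':
  (∂F/∂y)·y' = -∂F/∂x
  dy/dx = -(∂F/∂x)/(∂F/∂y) = -(4cos(x))/(cos(y)) = -4cos(x)/cos(y)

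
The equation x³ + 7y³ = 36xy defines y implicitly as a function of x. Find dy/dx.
Differentiate both sides with respect to x, treating y as y(x). By the chain rule, any term containing y contributes a factor of y' = dy/dx when we differentiate it.

Move every term to one side and write the relation as F(x, y) = 0. Term by term,
  d/dx[x^3] = 3x^2
  d/dx[-36xy] = -36x·y' - 36y
  d/dx[7y^3] = 21y^2·y'

The pieces without y' make up ∂F/∂x and the coefficient of y' is ∂F/∂y:
  ∂F/∂x = 3x^2 - 36y,
  ∂F/∂y = -36x + 21y^2.

Since d/dx[F] = ∂F/∂x + (∂F/∂y)·y' = 0, solve for y':
  (∂F/∂y)·y' = -∂F/∂x
  dy/dx = -(∂F/∂x)/(∂F/∂y) = -(3x^2 - 36y)/(-36x + 21y^2) = (x^2 - 12y)/(12x - 7y^2)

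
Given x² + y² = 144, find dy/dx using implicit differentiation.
Differentiate the relation implicitly: treat y = y(x) and apply the chain rule, so every y-derivative picks up a y' = dy/dx factor.

With everything moved to the left-hand side, differentiate term by term:
  d/dx[x^2] = 2x
  d/dx[y^2] = 2y·y'
  d/dx[-144] = 0

Separating the contributions that come from x directly and those that come through y:
  without y':      2x
  multiplying y':  2y

so (2x) + (2y)·y' = 0, and therefore
  dy/dx = -(2x)/(2y) = -x/y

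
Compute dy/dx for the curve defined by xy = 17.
Differentiate the relation implicitly: treat y = y(x) and apply the chain rule, so every y-derivative picks up a y' = dy/dx factor.

With everything moved to the left-hand side, differentiate term by term:
  d/dx[xy] = x·y' + y
  d/dx[-17] = 0

Separating the contributions that come from x directly and those that come through y:
  without y':      y
  multiplying y':  x

so (y) + (x)·y' = 0, and therefore
  dy/dx = -(y)/(x) = -y/x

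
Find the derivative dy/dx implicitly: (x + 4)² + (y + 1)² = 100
Take d/dx of both sides. Since y is implicitly a function of x, the chain rule attaches a y' = dy/dx factor whenever we differentiate through y.

Set F(x, y) = (left side) − (right side), so the curve is F = 0. Differentiating each term of F:
  d/dx[(x + 4)^2] = 2x + 8
  d/dx[(y + 1)^2] = 2·y'(y + 1)
  d/dx[-100] = 0

Collecting, the y'-free part is the partial derivative in x and the y' coefficient is the partial derivative in y:
  ∂F/∂x = 2x + 8
  ∂F/∂y = 2y + 2

so d/dx[F(x, y(x))] = ∂F/∂x + (∂F/∂y)·y' = 0. Rearranging,
  dy/dx = -(∂F/∂x)/(∂F/∂y) = -(2x + 8)/(2y + 2) = (-x - 4)/(y + 1)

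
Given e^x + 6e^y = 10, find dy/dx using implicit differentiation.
Apply d/dx to both sides, remembering that y depends on x. Each occurrence of y therefore brings in a y' = dy/dx via the chain rule.

With F(x, y) equal to the left-hand side minus the right, differentiate F term by term:
  d/dx[e^(x)] = e^(x)
  d/dx[6e^(y)] = 6·y'·e^(y)
  d/dx[-10] = 0
Adding these up, d/dx[F] = 0 becomes
  (e^(x)) + (6e^(y))·y' = 0,
so isolating y',
  dy/dx = -(e^(x))/(6e^(y)) = -e^(x - y)/6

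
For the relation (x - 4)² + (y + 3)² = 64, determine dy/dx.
Differentiate the relation implicitly: treat y = y(x) and apply the chain rule, so every y-derivative picks up a y' = dy/dx factor.

With everything moved to the left-hand side, differentiate term by term:
  d/dx[(x - 4)^2] = 2x - 8
  d/dx[(y + 3)^2] = 2·y'(y + 3)
  d/dx[-64] = 0

Separating the contributions that come from x directly and those that come through y:
  without y':      2x - 8
  multiplying y':  2y + 6

so (2x - 8) + (2y + 6)·y' = 0, and therefore
  dy/dx = -(2x - 8)/(2y + 6) = (4 - x)/(y + 3)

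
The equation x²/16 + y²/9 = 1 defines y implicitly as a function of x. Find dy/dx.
Differentiate both sides with respect to x, treating y as y(x). By the chain rule, any term containing y contributes a factor of y' = dy/dx when we differentiate it.

Move every term to one side and write the relation as F(x, y) = 0. Term by term,
  d/dx[x^2/16] = x/8
  d/dx[y^2/9] = 2y·y'/9
  d/dx[-1] = 0

The pieces without y' make up ∂F/∂x and the coefficient of y' is ∂F/∂y:
  ∂F/∂x = x/8,
  ∂F/∂y = 2y/9.

Since d/dx[F] = ∂F/∂x + (∂F/∂y)·y' = 0, solve for y':
  (∂F/∂y)·y' = -∂F/∂x
  dy/dx = -(∂F/∂x)/(∂F/∂y) = -(x/8)/(2y/9) = -9x/(16y)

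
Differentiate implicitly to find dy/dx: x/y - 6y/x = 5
Take d/dx of both sides. Since y is implicitly a function of x, the chain rule attaches a y' = dy/dx factor whenever we differentiate through y.

Set F(x, y) = (left side) − (right side), so the curve is F = 0. Differentiating each term of F:
  d/dx[x/y] = -x·y'/y^2 + 1/y
  d/dx[-6y/x] = -6·y'/x + 6y/x^2
  d/dx[-5] = 0

Collecting, the y'-free part is the partial derivative in x and the y' coefficient is the partial derivative in y:
  ∂F/∂x = 1/y + 6y/x^2
  ∂F/∂y = -x/y^2 - 6/x

so d/dx[F(x, y(x))] = ∂F/∂x + (∂F/∂y)·y' = 0. Rearranging,
  dy/dx = -(∂F/∂x)/(∂F/∂y) = -(1/y + 6y/x^2)/(-x/y^2 - 6/x)
        = -((x^2 + 6y^2)/(x^2y))/(-(x^2 + 6y^2)/(xy^2)) = y/x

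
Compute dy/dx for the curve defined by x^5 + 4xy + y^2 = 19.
Differentiate both sides with respect to x, treating y as y(x). By the chain rule, any term containing y contributes a factor of y' = dy/dx when we differentiate it.

Move every term to one side and write the relation as F(x, y) = 0. Term by term,
  d/dx[x^5] = 5x^4
  d/dx[4xy] = 4x·y' + 4y
  d/dx[y^2] = 2y·y'
  d/dx[-19] = 0

The pieces without y' make up ∂F/∂x and the coefficient of y' is ∂F/∂y:
  ∂F/∂x = 5x^4 + 4y,
  ∂F/∂y = 4x + 2y.

Since d/dx[F] = ∂F/∂x + (∂F/∂y)·y' = 0, solve for y':
  (∂F/∂y)·y' = -∂F/∂x
  dy/dx = -(∂F/∂x)/(∂F/∂y) = -(5x^4 + 4y)/(4x + 2y) = (-5x^4 - 4y)/(2(2x + y))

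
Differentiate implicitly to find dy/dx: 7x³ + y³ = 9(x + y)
Differentiate the relation implicitly: treat y = y(x) and apply the chain rule, so every y-derivative picks up a y' = dy/dx factor.

With everything moved to the left-hand side, differentiate term by term:
  d/dx[7x^3] = 21x^2
  d/dx[-9x] = -9
  d/dx[y^3] = 3y^2·y'
  d/dx[-9y] = -9·y'

Separating the contributions that come from x directly and those that come through y:
  without y':      21x^2 - 9
  multiplying y':  3y^2 - 9

so (21x^2 - 9) + (3y^2 - 9)·y' = 0, and therefore
  dy/dx = -(21x^2 - 9)/(3y^2 - 9) = (3 - 7x^2)/(y^2 - 3)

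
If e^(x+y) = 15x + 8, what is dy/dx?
Differentiate both sides with respect to x, treating y as y(x). By the chain rule, any term containing y contributes a factor of y' = dy/dx when we differentiate it.

Move every term to one side and write the relation as F(x, y) = 0. Term by term,
  d/dx[-15x] = -15
  d/dx[e^(x + y)] = (y' + 1)·e^(x + y)
  d/dx[-8] = 0

The pieces without y' make up ∂F/∂x and the coefficient of y' is ∂F/∂y:
  ∂F/∂x = e^(x + y) - 15,
  ∂F/∂y = e^(x + y).

Since d/dx[F] = ∂F/∂x + (∂F/∂y)·y' = 0, solve for y':
  (∂F/∂y)·y' = -∂F/∂x
  dy/dx = -(∂F/∂x)/(∂F/∂y) = -(e^(x + y) - 15)/(e^(x + y)) = 15e^(-x - y) - 1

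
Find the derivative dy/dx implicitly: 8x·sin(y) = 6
Apply d/dx to both sides, remembering that y depends on x. Each occurrence of y therefore brings in a y' = dy/dx via the chain rule.

With F(x, y) equal to the left-hand side minus the right, differentiate F term by term:
  d/dx[8x·sin(y)] = 8x·y'·cos(y) + 8sin(y)
  d/dx[-6] = 0
Adding these up, d/dx[F] = 0 becomes
  (8sin(y)) + (8x·cos(y))·y' = 0,
so isolating y',
  dy/dx = -(8sin(y))/(8x·cos(y)) = -tan(y)/x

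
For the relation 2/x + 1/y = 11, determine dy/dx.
Take d/dx of both sides. Since y is implicitly a function of x, the chain rule attaches a y' = dy/dx factor whenever we differentiate through y.

Set F(x, y) = (left side) − (right side), so the curve is F = 0. Differentiating each term of F:
  d/dx[1/y] = -y'/y^2
  d/dx[2/x] = -2/x^2
  d/dx[-11] = 0

Collecting, the y'-free part is the partial derivative in x and the y' coefficient is the partial derivative in y:
  ∂F/∂x = -2/x^2
  ∂F/∂y = -1/y^2

so d/dx[F(x, y(x))] = ∂F/∂x + (∂F/∂y)·y' = 0. Rearranging,
  dy/dx = -(∂F/∂x)/(∂F/∂y) = -(-2/x^2)/(-1/y^2) = -2y^2/x^2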